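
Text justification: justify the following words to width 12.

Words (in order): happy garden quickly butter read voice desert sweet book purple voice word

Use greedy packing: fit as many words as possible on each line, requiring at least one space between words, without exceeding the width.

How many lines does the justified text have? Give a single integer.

Line 1: ['happy', 'garden'] (min_width=12, slack=0)
Line 2: ['quickly'] (min_width=7, slack=5)
Line 3: ['butter', 'read'] (min_width=11, slack=1)
Line 4: ['voice', 'desert'] (min_width=12, slack=0)
Line 5: ['sweet', 'book'] (min_width=10, slack=2)
Line 6: ['purple', 'voice'] (min_width=12, slack=0)
Line 7: ['word'] (min_width=4, slack=8)
Total lines: 7

Answer: 7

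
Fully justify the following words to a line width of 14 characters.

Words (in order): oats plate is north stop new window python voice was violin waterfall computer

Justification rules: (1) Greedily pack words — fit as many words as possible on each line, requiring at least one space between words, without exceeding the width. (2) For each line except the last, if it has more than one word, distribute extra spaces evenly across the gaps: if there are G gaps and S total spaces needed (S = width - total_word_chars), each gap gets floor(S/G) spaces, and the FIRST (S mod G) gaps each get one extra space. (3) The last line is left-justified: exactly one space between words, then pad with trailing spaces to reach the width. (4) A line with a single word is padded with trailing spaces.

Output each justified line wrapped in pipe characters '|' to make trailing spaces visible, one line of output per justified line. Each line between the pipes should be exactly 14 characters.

Line 1: ['oats', 'plate', 'is'] (min_width=13, slack=1)
Line 2: ['north', 'stop', 'new'] (min_width=14, slack=0)
Line 3: ['window', 'python'] (min_width=13, slack=1)
Line 4: ['voice', 'was'] (min_width=9, slack=5)
Line 5: ['violin'] (min_width=6, slack=8)
Line 6: ['waterfall'] (min_width=9, slack=5)
Line 7: ['computer'] (min_width=8, slack=6)

Answer: |oats  plate is|
|north stop new|
|window  python|
|voice      was|
|violin        |
|waterfall     |
|computer      |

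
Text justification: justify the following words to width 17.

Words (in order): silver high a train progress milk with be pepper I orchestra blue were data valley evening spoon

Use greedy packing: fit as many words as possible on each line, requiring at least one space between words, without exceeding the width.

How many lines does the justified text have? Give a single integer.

Answer: 7

Derivation:
Line 1: ['silver', 'high', 'a'] (min_width=13, slack=4)
Line 2: ['train', 'progress'] (min_width=14, slack=3)
Line 3: ['milk', 'with', 'be'] (min_width=12, slack=5)
Line 4: ['pepper', 'I'] (min_width=8, slack=9)
Line 5: ['orchestra', 'blue'] (min_width=14, slack=3)
Line 6: ['were', 'data', 'valley'] (min_width=16, slack=1)
Line 7: ['evening', 'spoon'] (min_width=13, slack=4)
Total lines: 7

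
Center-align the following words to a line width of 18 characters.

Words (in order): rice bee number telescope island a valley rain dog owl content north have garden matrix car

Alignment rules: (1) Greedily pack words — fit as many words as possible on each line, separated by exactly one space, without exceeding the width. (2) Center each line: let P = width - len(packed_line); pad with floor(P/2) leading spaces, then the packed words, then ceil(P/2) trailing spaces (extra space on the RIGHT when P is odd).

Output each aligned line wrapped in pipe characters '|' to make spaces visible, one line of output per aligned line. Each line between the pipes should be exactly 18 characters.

Answer: | rice bee number  |
|telescope island a|
| valley rain dog  |
|owl content north |
|have garden matrix|
|       car        |

Derivation:
Line 1: ['rice', 'bee', 'number'] (min_width=15, slack=3)
Line 2: ['telescope', 'island', 'a'] (min_width=18, slack=0)
Line 3: ['valley', 'rain', 'dog'] (min_width=15, slack=3)
Line 4: ['owl', 'content', 'north'] (min_width=17, slack=1)
Line 5: ['have', 'garden', 'matrix'] (min_width=18, slack=0)
Line 6: ['car'] (min_width=3, slack=15)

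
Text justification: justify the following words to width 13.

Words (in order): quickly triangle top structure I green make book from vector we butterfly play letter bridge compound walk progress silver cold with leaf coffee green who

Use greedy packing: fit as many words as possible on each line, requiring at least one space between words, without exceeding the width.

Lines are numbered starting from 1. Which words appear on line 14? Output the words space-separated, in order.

Line 1: ['quickly'] (min_width=7, slack=6)
Line 2: ['triangle', 'top'] (min_width=12, slack=1)
Line 3: ['structure', 'I'] (min_width=11, slack=2)
Line 4: ['green', 'make'] (min_width=10, slack=3)
Line 5: ['book', 'from'] (min_width=9, slack=4)
Line 6: ['vector', 'we'] (min_width=9, slack=4)
Line 7: ['butterfly'] (min_width=9, slack=4)
Line 8: ['play', 'letter'] (min_width=11, slack=2)
Line 9: ['bridge'] (min_width=6, slack=7)
Line 10: ['compound', 'walk'] (min_width=13, slack=0)
Line 11: ['progress'] (min_width=8, slack=5)
Line 12: ['silver', 'cold'] (min_width=11, slack=2)
Line 13: ['with', 'leaf'] (min_width=9, slack=4)
Line 14: ['coffee', 'green'] (min_width=12, slack=1)
Line 15: ['who'] (min_width=3, slack=10)

Answer: coffee green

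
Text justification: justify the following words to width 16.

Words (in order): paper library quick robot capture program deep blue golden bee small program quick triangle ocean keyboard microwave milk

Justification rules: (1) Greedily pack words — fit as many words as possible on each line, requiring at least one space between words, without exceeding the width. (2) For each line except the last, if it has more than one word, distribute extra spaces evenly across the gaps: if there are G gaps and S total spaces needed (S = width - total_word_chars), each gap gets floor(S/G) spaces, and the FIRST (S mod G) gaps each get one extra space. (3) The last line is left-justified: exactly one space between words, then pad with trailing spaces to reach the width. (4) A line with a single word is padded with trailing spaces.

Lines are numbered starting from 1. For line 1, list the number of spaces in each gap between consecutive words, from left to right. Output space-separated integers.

Answer: 4

Derivation:
Line 1: ['paper', 'library'] (min_width=13, slack=3)
Line 2: ['quick', 'robot'] (min_width=11, slack=5)
Line 3: ['capture', 'program'] (min_width=15, slack=1)
Line 4: ['deep', 'blue', 'golden'] (min_width=16, slack=0)
Line 5: ['bee', 'small'] (min_width=9, slack=7)
Line 6: ['program', 'quick'] (min_width=13, slack=3)
Line 7: ['triangle', 'ocean'] (min_width=14, slack=2)
Line 8: ['keyboard'] (min_width=8, slack=8)
Line 9: ['microwave', 'milk'] (min_width=14, slack=2)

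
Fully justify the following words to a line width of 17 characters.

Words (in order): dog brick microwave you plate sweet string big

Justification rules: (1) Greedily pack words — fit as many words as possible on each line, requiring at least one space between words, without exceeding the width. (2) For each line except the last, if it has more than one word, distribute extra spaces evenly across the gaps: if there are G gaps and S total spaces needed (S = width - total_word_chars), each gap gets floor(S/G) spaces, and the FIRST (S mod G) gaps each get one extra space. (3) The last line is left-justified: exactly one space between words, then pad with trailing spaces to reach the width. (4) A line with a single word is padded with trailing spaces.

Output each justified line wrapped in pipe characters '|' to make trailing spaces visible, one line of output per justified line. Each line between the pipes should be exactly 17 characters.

Answer: |dog         brick|
|microwave     you|
|plate       sweet|
|string big       |

Derivation:
Line 1: ['dog', 'brick'] (min_width=9, slack=8)
Line 2: ['microwave', 'you'] (min_width=13, slack=4)
Line 3: ['plate', 'sweet'] (min_width=11, slack=6)
Line 4: ['string', 'big'] (min_width=10, slack=7)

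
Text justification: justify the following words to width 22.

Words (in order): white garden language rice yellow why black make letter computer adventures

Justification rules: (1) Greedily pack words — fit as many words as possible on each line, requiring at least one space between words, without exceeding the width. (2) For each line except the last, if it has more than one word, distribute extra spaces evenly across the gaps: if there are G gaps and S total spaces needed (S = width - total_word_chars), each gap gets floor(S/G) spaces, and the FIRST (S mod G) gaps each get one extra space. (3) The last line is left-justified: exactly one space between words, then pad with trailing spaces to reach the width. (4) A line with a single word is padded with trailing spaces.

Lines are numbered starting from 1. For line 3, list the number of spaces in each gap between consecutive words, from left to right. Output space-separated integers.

Line 1: ['white', 'garden', 'language'] (min_width=21, slack=1)
Line 2: ['rice', 'yellow', 'why', 'black'] (min_width=21, slack=1)
Line 3: ['make', 'letter', 'computer'] (min_width=20, slack=2)
Line 4: ['adventures'] (min_width=10, slack=12)

Answer: 2 2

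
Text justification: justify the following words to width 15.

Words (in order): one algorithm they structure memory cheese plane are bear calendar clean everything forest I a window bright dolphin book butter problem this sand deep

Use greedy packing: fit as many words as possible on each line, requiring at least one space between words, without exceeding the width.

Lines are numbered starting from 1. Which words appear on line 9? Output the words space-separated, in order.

Line 1: ['one', 'algorithm'] (min_width=13, slack=2)
Line 2: ['they', 'structure'] (min_width=14, slack=1)
Line 3: ['memory', 'cheese'] (min_width=13, slack=2)
Line 4: ['plane', 'are', 'bear'] (min_width=14, slack=1)
Line 5: ['calendar', 'clean'] (min_width=14, slack=1)
Line 6: ['everything'] (min_width=10, slack=5)
Line 7: ['forest', 'I', 'a'] (min_width=10, slack=5)
Line 8: ['window', 'bright'] (min_width=13, slack=2)
Line 9: ['dolphin', 'book'] (min_width=12, slack=3)
Line 10: ['butter', 'problem'] (min_width=14, slack=1)
Line 11: ['this', 'sand', 'deep'] (min_width=14, slack=1)

Answer: dolphin book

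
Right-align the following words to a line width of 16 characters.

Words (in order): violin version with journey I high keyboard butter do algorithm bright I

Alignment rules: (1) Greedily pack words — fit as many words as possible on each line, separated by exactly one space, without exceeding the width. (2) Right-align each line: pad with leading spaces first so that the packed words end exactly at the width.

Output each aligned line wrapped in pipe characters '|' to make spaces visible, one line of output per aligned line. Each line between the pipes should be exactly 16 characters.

Line 1: ['violin', 'version'] (min_width=14, slack=2)
Line 2: ['with', 'journey', 'I'] (min_width=14, slack=2)
Line 3: ['high', 'keyboard'] (min_width=13, slack=3)
Line 4: ['butter', 'do'] (min_width=9, slack=7)
Line 5: ['algorithm', 'bright'] (min_width=16, slack=0)
Line 6: ['I'] (min_width=1, slack=15)

Answer: |  violin version|
|  with journey I|
|   high keyboard|
|       butter do|
|algorithm bright|
|               I|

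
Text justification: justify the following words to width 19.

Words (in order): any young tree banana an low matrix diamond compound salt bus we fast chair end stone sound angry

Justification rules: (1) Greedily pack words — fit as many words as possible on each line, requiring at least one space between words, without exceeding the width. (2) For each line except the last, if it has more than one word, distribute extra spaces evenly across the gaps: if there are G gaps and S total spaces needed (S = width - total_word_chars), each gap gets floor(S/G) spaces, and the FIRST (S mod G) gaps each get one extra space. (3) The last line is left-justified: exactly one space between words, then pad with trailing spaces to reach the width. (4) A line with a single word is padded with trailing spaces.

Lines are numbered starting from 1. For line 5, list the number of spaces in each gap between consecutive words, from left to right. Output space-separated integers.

Line 1: ['any', 'young', 'tree'] (min_width=14, slack=5)
Line 2: ['banana', 'an', 'low'] (min_width=13, slack=6)
Line 3: ['matrix', 'diamond'] (min_width=14, slack=5)
Line 4: ['compound', 'salt', 'bus'] (min_width=17, slack=2)
Line 5: ['we', 'fast', 'chair', 'end'] (min_width=17, slack=2)
Line 6: ['stone', 'sound', 'angry'] (min_width=17, slack=2)

Answer: 2 2 1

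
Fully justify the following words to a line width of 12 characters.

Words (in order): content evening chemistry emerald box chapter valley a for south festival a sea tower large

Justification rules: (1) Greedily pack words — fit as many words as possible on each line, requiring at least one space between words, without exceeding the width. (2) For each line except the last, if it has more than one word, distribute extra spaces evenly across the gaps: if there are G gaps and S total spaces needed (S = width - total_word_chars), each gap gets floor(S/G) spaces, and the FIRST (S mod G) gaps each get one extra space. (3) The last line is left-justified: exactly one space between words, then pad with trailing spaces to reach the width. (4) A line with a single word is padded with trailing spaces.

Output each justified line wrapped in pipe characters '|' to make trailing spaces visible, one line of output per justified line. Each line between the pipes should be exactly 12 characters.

Answer: |content     |
|evening     |
|chemistry   |
|emerald  box|
|chapter     |
|valley a for|
|south       |
|festival   a|
|sea    tower|
|large       |

Derivation:
Line 1: ['content'] (min_width=7, slack=5)
Line 2: ['evening'] (min_width=7, slack=5)
Line 3: ['chemistry'] (min_width=9, slack=3)
Line 4: ['emerald', 'box'] (min_width=11, slack=1)
Line 5: ['chapter'] (min_width=7, slack=5)
Line 6: ['valley', 'a', 'for'] (min_width=12, slack=0)
Line 7: ['south'] (min_width=5, slack=7)
Line 8: ['festival', 'a'] (min_width=10, slack=2)
Line 9: ['sea', 'tower'] (min_width=9, slack=3)
Line 10: ['large'] (min_width=5, slack=7)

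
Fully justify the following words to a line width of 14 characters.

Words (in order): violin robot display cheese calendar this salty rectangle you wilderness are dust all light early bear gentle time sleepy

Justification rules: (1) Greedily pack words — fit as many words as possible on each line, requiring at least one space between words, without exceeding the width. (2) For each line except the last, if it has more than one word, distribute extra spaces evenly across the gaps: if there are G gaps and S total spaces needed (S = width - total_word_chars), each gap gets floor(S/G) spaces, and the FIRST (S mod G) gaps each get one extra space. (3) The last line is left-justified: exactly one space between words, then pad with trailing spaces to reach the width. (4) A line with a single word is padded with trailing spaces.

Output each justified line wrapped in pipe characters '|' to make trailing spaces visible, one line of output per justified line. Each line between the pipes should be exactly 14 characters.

Line 1: ['violin', 'robot'] (min_width=12, slack=2)
Line 2: ['display', 'cheese'] (min_width=14, slack=0)
Line 3: ['calendar', 'this'] (min_width=13, slack=1)
Line 4: ['salty'] (min_width=5, slack=9)
Line 5: ['rectangle', 'you'] (min_width=13, slack=1)
Line 6: ['wilderness', 'are'] (min_width=14, slack=0)
Line 7: ['dust', 'all', 'light'] (min_width=14, slack=0)
Line 8: ['early', 'bear'] (min_width=10, slack=4)
Line 9: ['gentle', 'time'] (min_width=11, slack=3)
Line 10: ['sleepy'] (min_width=6, slack=8)

Answer: |violin   robot|
|display cheese|
|calendar  this|
|salty         |
|rectangle  you|
|wilderness are|
|dust all light|
|early     bear|
|gentle    time|
|sleepy        |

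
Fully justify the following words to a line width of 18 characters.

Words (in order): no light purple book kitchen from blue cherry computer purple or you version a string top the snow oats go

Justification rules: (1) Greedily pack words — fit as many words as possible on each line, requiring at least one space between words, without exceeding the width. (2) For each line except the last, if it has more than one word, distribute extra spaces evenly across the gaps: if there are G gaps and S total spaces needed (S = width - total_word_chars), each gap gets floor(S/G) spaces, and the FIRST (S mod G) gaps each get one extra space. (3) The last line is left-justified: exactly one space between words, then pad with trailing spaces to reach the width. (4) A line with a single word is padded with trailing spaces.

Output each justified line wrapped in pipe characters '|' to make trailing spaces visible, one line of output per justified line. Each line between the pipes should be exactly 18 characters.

Answer: |no   light  purple|
|book  kitchen from|
|blue        cherry|
|computer purple or|
|you    version   a|
|string   top   the|
|snow oats go      |

Derivation:
Line 1: ['no', 'light', 'purple'] (min_width=15, slack=3)
Line 2: ['book', 'kitchen', 'from'] (min_width=17, slack=1)
Line 3: ['blue', 'cherry'] (min_width=11, slack=7)
Line 4: ['computer', 'purple', 'or'] (min_width=18, slack=0)
Line 5: ['you', 'version', 'a'] (min_width=13, slack=5)
Line 6: ['string', 'top', 'the'] (min_width=14, slack=4)
Line 7: ['snow', 'oats', 'go'] (min_width=12, slack=6)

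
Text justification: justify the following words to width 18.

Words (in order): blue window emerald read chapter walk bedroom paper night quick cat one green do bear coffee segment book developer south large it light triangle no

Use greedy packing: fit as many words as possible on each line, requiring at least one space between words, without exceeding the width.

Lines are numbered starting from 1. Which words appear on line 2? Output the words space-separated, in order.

Answer: emerald read

Derivation:
Line 1: ['blue', 'window'] (min_width=11, slack=7)
Line 2: ['emerald', 'read'] (min_width=12, slack=6)
Line 3: ['chapter', 'walk'] (min_width=12, slack=6)
Line 4: ['bedroom', 'paper'] (min_width=13, slack=5)
Line 5: ['night', 'quick', 'cat'] (min_width=15, slack=3)
Line 6: ['one', 'green', 'do', 'bear'] (min_width=17, slack=1)
Line 7: ['coffee', 'segment'] (min_width=14, slack=4)
Line 8: ['book', 'developer'] (min_width=14, slack=4)
Line 9: ['south', 'large', 'it'] (min_width=14, slack=4)
Line 10: ['light', 'triangle', 'no'] (min_width=17, slack=1)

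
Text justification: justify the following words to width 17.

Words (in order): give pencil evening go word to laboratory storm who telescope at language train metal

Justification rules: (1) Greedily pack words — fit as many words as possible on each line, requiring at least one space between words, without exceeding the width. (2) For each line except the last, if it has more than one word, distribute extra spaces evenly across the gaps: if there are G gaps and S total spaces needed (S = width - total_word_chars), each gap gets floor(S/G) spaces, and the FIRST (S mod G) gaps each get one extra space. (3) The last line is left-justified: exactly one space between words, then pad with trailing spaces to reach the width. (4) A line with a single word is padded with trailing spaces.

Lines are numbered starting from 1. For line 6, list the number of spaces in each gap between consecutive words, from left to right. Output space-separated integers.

Line 1: ['give', 'pencil'] (min_width=11, slack=6)
Line 2: ['evening', 'go', 'word'] (min_width=15, slack=2)
Line 3: ['to', 'laboratory'] (min_width=13, slack=4)
Line 4: ['storm', 'who'] (min_width=9, slack=8)
Line 5: ['telescope', 'at'] (min_width=12, slack=5)
Line 6: ['language', 'train'] (min_width=14, slack=3)
Line 7: ['metal'] (min_width=5, slack=12)

Answer: 4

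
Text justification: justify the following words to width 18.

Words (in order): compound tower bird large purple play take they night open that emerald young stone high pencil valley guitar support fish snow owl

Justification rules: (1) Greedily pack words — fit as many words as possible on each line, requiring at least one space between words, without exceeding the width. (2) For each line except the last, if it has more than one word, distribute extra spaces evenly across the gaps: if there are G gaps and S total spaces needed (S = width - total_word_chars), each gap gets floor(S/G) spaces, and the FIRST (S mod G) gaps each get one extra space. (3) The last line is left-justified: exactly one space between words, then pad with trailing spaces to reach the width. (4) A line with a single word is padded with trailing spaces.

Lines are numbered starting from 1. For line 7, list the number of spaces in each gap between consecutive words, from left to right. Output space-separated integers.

Line 1: ['compound', 'tower'] (min_width=14, slack=4)
Line 2: ['bird', 'large', 'purple'] (min_width=17, slack=1)
Line 3: ['play', 'take', 'they'] (min_width=14, slack=4)
Line 4: ['night', 'open', 'that'] (min_width=15, slack=3)
Line 5: ['emerald', 'young'] (min_width=13, slack=5)
Line 6: ['stone', 'high', 'pencil'] (min_width=17, slack=1)
Line 7: ['valley', 'guitar'] (min_width=13, slack=5)
Line 8: ['support', 'fish', 'snow'] (min_width=17, slack=1)
Line 9: ['owl'] (min_width=3, slack=15)

Answer: 6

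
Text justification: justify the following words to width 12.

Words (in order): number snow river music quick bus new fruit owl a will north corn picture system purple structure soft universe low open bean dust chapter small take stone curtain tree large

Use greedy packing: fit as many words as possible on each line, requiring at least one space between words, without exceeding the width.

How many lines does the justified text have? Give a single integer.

Answer: 18

Derivation:
Line 1: ['number', 'snow'] (min_width=11, slack=1)
Line 2: ['river', 'music'] (min_width=11, slack=1)
Line 3: ['quick', 'bus'] (min_width=9, slack=3)
Line 4: ['new', 'fruit'] (min_width=9, slack=3)
Line 5: ['owl', 'a', 'will'] (min_width=10, slack=2)
Line 6: ['north', 'corn'] (min_width=10, slack=2)
Line 7: ['picture'] (min_width=7, slack=5)
Line 8: ['system'] (min_width=6, slack=6)
Line 9: ['purple'] (min_width=6, slack=6)
Line 10: ['structure'] (min_width=9, slack=3)
Line 11: ['soft'] (min_width=4, slack=8)
Line 12: ['universe', 'low'] (min_width=12, slack=0)
Line 13: ['open', 'bean'] (min_width=9, slack=3)
Line 14: ['dust', 'chapter'] (min_width=12, slack=0)
Line 15: ['small', 'take'] (min_width=10, slack=2)
Line 16: ['stone'] (min_width=5, slack=7)
Line 17: ['curtain', 'tree'] (min_width=12, slack=0)
Line 18: ['large'] (min_width=5, slack=7)
Total lines: 18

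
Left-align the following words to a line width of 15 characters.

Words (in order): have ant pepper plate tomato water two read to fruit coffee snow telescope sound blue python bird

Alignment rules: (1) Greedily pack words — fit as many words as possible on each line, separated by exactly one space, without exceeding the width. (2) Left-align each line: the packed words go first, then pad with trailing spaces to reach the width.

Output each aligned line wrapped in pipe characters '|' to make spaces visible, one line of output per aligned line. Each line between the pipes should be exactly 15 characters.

Answer: |have ant pepper|
|plate tomato   |
|water two read |
|to fruit coffee|
|snow telescope |
|sound blue     |
|python bird    |

Derivation:
Line 1: ['have', 'ant', 'pepper'] (min_width=15, slack=0)
Line 2: ['plate', 'tomato'] (min_width=12, slack=3)
Line 3: ['water', 'two', 'read'] (min_width=14, slack=1)
Line 4: ['to', 'fruit', 'coffee'] (min_width=15, slack=0)
Line 5: ['snow', 'telescope'] (min_width=14, slack=1)
Line 6: ['sound', 'blue'] (min_width=10, slack=5)
Line 7: ['python', 'bird'] (min_width=11, slack=4)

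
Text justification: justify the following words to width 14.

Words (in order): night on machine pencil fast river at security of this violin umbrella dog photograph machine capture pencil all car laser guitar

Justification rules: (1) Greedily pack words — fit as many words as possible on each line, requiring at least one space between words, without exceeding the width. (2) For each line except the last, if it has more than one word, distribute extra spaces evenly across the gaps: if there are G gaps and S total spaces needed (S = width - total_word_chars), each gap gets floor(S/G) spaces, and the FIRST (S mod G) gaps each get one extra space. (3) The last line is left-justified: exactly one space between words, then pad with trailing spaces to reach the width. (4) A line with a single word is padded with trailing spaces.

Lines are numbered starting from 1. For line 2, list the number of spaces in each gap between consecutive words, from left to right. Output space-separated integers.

Answer: 1

Derivation:
Line 1: ['night', 'on'] (min_width=8, slack=6)
Line 2: ['machine', 'pencil'] (min_width=14, slack=0)
Line 3: ['fast', 'river', 'at'] (min_width=13, slack=1)
Line 4: ['security', 'of'] (min_width=11, slack=3)
Line 5: ['this', 'violin'] (min_width=11, slack=3)
Line 6: ['umbrella', 'dog'] (min_width=12, slack=2)
Line 7: ['photograph'] (min_width=10, slack=4)
Line 8: ['machine'] (min_width=7, slack=7)
Line 9: ['capture', 'pencil'] (min_width=14, slack=0)
Line 10: ['all', 'car', 'laser'] (min_width=13, slack=1)
Line 11: ['guitar'] (min_width=6, slack=8)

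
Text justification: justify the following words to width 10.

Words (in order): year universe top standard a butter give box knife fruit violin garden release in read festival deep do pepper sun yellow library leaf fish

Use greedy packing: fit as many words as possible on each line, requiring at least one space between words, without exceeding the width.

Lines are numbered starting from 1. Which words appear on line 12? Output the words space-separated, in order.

Line 1: ['year'] (min_width=4, slack=6)
Line 2: ['universe'] (min_width=8, slack=2)
Line 3: ['top'] (min_width=3, slack=7)
Line 4: ['standard', 'a'] (min_width=10, slack=0)
Line 5: ['butter'] (min_width=6, slack=4)
Line 6: ['give', 'box'] (min_width=8, slack=2)
Line 7: ['knife'] (min_width=5, slack=5)
Line 8: ['fruit'] (min_width=5, slack=5)
Line 9: ['violin'] (min_width=6, slack=4)
Line 10: ['garden'] (min_width=6, slack=4)
Line 11: ['release', 'in'] (min_width=10, slack=0)
Line 12: ['read'] (min_width=4, slack=6)
Line 13: ['festival'] (min_width=8, slack=2)
Line 14: ['deep', 'do'] (min_width=7, slack=3)
Line 15: ['pepper', 'sun'] (min_width=10, slack=0)
Line 16: ['yellow'] (min_width=6, slack=4)
Line 17: ['library'] (min_width=7, slack=3)
Line 18: ['leaf', 'fish'] (min_width=9, slack=1)

Answer: read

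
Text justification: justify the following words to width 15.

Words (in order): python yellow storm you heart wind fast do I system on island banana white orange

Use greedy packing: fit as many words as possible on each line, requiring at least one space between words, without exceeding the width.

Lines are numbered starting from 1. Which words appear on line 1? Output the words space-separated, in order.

Answer: python yellow

Derivation:
Line 1: ['python', 'yellow'] (min_width=13, slack=2)
Line 2: ['storm', 'you', 'heart'] (min_width=15, slack=0)
Line 3: ['wind', 'fast', 'do', 'I'] (min_width=14, slack=1)
Line 4: ['system', 'on'] (min_width=9, slack=6)
Line 5: ['island', 'banana'] (min_width=13, slack=2)
Line 6: ['white', 'orange'] (min_width=12, slack=3)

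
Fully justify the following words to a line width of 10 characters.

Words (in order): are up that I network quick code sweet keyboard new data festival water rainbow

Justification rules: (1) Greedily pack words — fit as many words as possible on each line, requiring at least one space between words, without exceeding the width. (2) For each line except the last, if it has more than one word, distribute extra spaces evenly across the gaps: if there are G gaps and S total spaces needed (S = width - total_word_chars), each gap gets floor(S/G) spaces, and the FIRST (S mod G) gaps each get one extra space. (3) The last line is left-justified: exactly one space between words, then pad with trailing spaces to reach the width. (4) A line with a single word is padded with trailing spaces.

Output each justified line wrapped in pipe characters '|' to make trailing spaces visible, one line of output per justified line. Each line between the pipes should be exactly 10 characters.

Answer: |are     up|
|that     I|
|network   |
|quick code|
|sweet     |
|keyboard  |
|new   data|
|festival  |
|water     |
|rainbow   |

Derivation:
Line 1: ['are', 'up'] (min_width=6, slack=4)
Line 2: ['that', 'I'] (min_width=6, slack=4)
Line 3: ['network'] (min_width=7, slack=3)
Line 4: ['quick', 'code'] (min_width=10, slack=0)
Line 5: ['sweet'] (min_width=5, slack=5)
Line 6: ['keyboard'] (min_width=8, slack=2)
Line 7: ['new', 'data'] (min_width=8, slack=2)
Line 8: ['festival'] (min_width=8, slack=2)
Line 9: ['water'] (min_width=5, slack=5)
Line 10: ['rainbow'] (min_width=7, slack=3)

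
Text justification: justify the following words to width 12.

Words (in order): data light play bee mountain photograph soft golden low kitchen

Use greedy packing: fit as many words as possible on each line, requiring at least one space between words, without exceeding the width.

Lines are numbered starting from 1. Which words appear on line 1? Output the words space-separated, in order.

Answer: data light

Derivation:
Line 1: ['data', 'light'] (min_width=10, slack=2)
Line 2: ['play', 'bee'] (min_width=8, slack=4)
Line 3: ['mountain'] (min_width=8, slack=4)
Line 4: ['photograph'] (min_width=10, slack=2)
Line 5: ['soft', 'golden'] (min_width=11, slack=1)
Line 6: ['low', 'kitchen'] (min_width=11, slack=1)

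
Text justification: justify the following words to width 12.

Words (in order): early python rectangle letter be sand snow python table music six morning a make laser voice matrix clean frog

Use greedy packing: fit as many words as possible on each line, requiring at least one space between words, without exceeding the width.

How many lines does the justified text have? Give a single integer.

Answer: 10

Derivation:
Line 1: ['early', 'python'] (min_width=12, slack=0)
Line 2: ['rectangle'] (min_width=9, slack=3)
Line 3: ['letter', 'be'] (min_width=9, slack=3)
Line 4: ['sand', 'snow'] (min_width=9, slack=3)
Line 5: ['python', 'table'] (min_width=12, slack=0)
Line 6: ['music', 'six'] (min_width=9, slack=3)
Line 7: ['morning', 'a'] (min_width=9, slack=3)
Line 8: ['make', 'laser'] (min_width=10, slack=2)
Line 9: ['voice', 'matrix'] (min_width=12, slack=0)
Line 10: ['clean', 'frog'] (min_width=10, slack=2)
Total lines: 10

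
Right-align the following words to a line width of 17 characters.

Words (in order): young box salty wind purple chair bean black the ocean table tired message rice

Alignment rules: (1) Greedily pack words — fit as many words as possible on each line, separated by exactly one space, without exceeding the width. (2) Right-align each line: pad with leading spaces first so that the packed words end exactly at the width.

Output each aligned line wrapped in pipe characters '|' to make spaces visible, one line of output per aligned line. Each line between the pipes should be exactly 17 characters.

Answer: |  young box salty|
|wind purple chair|
|   bean black the|
|ocean table tired|
|     message rice|

Derivation:
Line 1: ['young', 'box', 'salty'] (min_width=15, slack=2)
Line 2: ['wind', 'purple', 'chair'] (min_width=17, slack=0)
Line 3: ['bean', 'black', 'the'] (min_width=14, slack=3)
Line 4: ['ocean', 'table', 'tired'] (min_width=17, slack=0)
Line 5: ['message', 'rice'] (min_width=12, slack=5)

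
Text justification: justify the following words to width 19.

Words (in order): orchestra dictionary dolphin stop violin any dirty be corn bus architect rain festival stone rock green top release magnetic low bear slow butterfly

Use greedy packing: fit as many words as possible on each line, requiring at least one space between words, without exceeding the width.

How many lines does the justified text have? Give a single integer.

Answer: 9

Derivation:
Line 1: ['orchestra'] (min_width=9, slack=10)
Line 2: ['dictionary', 'dolphin'] (min_width=18, slack=1)
Line 3: ['stop', 'violin', 'any'] (min_width=15, slack=4)
Line 4: ['dirty', 'be', 'corn', 'bus'] (min_width=17, slack=2)
Line 5: ['architect', 'rain'] (min_width=14, slack=5)
Line 6: ['festival', 'stone', 'rock'] (min_width=19, slack=0)
Line 7: ['green', 'top', 'release'] (min_width=17, slack=2)
Line 8: ['magnetic', 'low', 'bear'] (min_width=17, slack=2)
Line 9: ['slow', 'butterfly'] (min_width=14, slack=5)
Total lines: 9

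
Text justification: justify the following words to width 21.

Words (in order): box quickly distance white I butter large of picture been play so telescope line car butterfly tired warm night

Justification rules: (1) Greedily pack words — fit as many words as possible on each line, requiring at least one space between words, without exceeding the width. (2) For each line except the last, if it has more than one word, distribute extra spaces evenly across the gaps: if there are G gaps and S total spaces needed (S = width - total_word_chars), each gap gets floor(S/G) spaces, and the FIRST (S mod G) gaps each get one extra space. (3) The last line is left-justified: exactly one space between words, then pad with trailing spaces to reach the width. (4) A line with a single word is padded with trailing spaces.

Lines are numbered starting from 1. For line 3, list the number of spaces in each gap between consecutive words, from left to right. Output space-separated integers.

Answer: 2 1 1

Derivation:
Line 1: ['box', 'quickly', 'distance'] (min_width=20, slack=1)
Line 2: ['white', 'I', 'butter', 'large'] (min_width=20, slack=1)
Line 3: ['of', 'picture', 'been', 'play'] (min_width=20, slack=1)
Line 4: ['so', 'telescope', 'line', 'car'] (min_width=21, slack=0)
Line 5: ['butterfly', 'tired', 'warm'] (min_width=20, slack=1)
Line 6: ['night'] (min_width=5, slack=16)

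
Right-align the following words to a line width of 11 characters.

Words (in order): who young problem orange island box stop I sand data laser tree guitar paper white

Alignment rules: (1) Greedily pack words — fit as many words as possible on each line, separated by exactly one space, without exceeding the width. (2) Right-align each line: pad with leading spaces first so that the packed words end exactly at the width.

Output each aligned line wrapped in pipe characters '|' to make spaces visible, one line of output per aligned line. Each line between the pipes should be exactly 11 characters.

Answer: |  who young|
|    problem|
|     orange|
| island box|
|stop I sand|
| data laser|
|tree guitar|
|paper white|

Derivation:
Line 1: ['who', 'young'] (min_width=9, slack=2)
Line 2: ['problem'] (min_width=7, slack=4)
Line 3: ['orange'] (min_width=6, slack=5)
Line 4: ['island', 'box'] (min_width=10, slack=1)
Line 5: ['stop', 'I', 'sand'] (min_width=11, slack=0)
Line 6: ['data', 'laser'] (min_width=10, slack=1)
Line 7: ['tree', 'guitar'] (min_width=11, slack=0)
Line 8: ['paper', 'white'] (min_width=11, slack=0)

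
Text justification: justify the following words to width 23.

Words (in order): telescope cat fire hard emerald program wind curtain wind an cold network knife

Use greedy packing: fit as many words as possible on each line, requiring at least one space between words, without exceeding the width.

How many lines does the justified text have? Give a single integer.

Answer: 4

Derivation:
Line 1: ['telescope', 'cat', 'fire', 'hard'] (min_width=23, slack=0)
Line 2: ['emerald', 'program', 'wind'] (min_width=20, slack=3)
Line 3: ['curtain', 'wind', 'an', 'cold'] (min_width=20, slack=3)
Line 4: ['network', 'knife'] (min_width=13, slack=10)
Total lines: 4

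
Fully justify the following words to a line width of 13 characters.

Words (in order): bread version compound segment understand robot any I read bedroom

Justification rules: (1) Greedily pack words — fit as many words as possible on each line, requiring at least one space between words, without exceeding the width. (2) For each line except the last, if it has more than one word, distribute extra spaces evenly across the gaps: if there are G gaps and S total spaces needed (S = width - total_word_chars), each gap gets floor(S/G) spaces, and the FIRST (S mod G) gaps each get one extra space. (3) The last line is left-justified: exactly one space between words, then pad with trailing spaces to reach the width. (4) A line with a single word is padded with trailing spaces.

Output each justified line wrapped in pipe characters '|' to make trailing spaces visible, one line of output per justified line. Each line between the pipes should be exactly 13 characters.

Line 1: ['bread', 'version'] (min_width=13, slack=0)
Line 2: ['compound'] (min_width=8, slack=5)
Line 3: ['segment'] (min_width=7, slack=6)
Line 4: ['understand'] (min_width=10, slack=3)
Line 5: ['robot', 'any', 'I'] (min_width=11, slack=2)
Line 6: ['read', 'bedroom'] (min_width=12, slack=1)

Answer: |bread version|
|compound     |
|segment      |
|understand   |
|robot  any  I|
|read bedroom |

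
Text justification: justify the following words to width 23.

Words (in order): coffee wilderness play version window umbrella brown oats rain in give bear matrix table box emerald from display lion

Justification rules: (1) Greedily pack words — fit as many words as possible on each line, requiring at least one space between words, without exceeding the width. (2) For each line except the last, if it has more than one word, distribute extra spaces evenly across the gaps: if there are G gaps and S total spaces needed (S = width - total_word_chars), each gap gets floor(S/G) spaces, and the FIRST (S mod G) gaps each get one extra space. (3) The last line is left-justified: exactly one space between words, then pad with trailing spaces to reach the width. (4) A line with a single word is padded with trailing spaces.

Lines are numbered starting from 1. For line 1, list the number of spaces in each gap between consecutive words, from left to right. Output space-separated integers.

Line 1: ['coffee', 'wilderness', 'play'] (min_width=22, slack=1)
Line 2: ['version', 'window', 'umbrella'] (min_width=23, slack=0)
Line 3: ['brown', 'oats', 'rain', 'in', 'give'] (min_width=23, slack=0)
Line 4: ['bear', 'matrix', 'table', 'box'] (min_width=21, slack=2)
Line 5: ['emerald', 'from', 'display'] (min_width=20, slack=3)
Line 6: ['lion'] (min_width=4, slack=19)

Answer: 2 1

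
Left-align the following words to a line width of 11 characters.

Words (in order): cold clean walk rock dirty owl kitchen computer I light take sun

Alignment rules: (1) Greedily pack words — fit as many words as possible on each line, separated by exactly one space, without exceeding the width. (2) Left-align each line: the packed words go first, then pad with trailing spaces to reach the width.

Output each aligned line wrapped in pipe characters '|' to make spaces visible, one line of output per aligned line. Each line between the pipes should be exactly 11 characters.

Line 1: ['cold', 'clean'] (min_width=10, slack=1)
Line 2: ['walk', 'rock'] (min_width=9, slack=2)
Line 3: ['dirty', 'owl'] (min_width=9, slack=2)
Line 4: ['kitchen'] (min_width=7, slack=4)
Line 5: ['computer', 'I'] (min_width=10, slack=1)
Line 6: ['light', 'take'] (min_width=10, slack=1)
Line 7: ['sun'] (min_width=3, slack=8)

Answer: |cold clean |
|walk rock  |
|dirty owl  |
|kitchen    |
|computer I |
|light take |
|sun        |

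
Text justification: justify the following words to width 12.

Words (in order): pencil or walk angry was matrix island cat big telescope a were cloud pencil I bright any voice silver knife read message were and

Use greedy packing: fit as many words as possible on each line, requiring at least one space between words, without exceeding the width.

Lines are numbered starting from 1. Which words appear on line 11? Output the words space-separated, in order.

Line 1: ['pencil', 'or'] (min_width=9, slack=3)
Line 2: ['walk', 'angry'] (min_width=10, slack=2)
Line 3: ['was', 'matrix'] (min_width=10, slack=2)
Line 4: ['island', 'cat'] (min_width=10, slack=2)
Line 5: ['big'] (min_width=3, slack=9)
Line 6: ['telescope', 'a'] (min_width=11, slack=1)
Line 7: ['were', 'cloud'] (min_width=10, slack=2)
Line 8: ['pencil', 'I'] (min_width=8, slack=4)
Line 9: ['bright', 'any'] (min_width=10, slack=2)
Line 10: ['voice', 'silver'] (min_width=12, slack=0)
Line 11: ['knife', 'read'] (min_width=10, slack=2)
Line 12: ['message', 'were'] (min_width=12, slack=0)
Line 13: ['and'] (min_width=3, slack=9)

Answer: knife read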